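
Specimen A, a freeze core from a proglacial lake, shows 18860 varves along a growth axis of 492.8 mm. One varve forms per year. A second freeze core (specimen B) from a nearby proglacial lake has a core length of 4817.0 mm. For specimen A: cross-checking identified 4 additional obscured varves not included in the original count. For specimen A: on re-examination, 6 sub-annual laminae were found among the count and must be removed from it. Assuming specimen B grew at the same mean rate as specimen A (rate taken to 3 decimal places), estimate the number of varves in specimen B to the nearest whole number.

Specimen A: after corrections the count is 18860 − 6 + 4 = 18858 varves.
A: 492.8 mm over 18858 years gives 492.8 / 18858 ≈ 0.026 mm/yr.
Specimen B: 4817.0 mm / 0.026 mm per year = 185269.23 years ≈ 185269 varves.

185269 varves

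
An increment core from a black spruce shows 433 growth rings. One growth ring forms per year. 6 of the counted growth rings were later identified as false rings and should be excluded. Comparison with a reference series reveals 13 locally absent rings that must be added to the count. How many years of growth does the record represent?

440 years

After corrections the count is 433 − 6 + 13 = 440 growth rings.
With a one-to-one growth ring periodicity this is 440 years.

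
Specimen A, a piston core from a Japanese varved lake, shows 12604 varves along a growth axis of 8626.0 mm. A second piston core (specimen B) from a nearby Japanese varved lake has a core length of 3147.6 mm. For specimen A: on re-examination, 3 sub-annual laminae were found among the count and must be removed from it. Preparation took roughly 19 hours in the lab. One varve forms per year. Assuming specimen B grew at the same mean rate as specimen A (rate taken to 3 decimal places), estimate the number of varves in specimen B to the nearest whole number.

Specimen A: true varve count = 12604 − 3 = 12601.
A: Extension rate ≈ 8626.0 / 12601 = 0.685 mm/year.
For B, 3147.6 / 0.685 = 4595.04 years ≈ 4595 varves.

4595 varves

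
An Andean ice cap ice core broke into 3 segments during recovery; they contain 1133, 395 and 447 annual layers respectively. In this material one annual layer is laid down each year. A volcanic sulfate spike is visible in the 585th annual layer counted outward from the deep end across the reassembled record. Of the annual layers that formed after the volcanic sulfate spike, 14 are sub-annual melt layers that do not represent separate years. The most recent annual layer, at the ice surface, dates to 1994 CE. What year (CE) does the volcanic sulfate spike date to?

Total annual layers = 1133 + 395 + 447 = 1975.
1975 − 585 = 1390 annual layers lie beyond the volcanic sulfate spike toward the ice surface.
Excluding 14 false annual layers: 1390 − 14 = 1376.
The annual layer at the ice surface is 1994 CE, so the volcanic sulfate spike dates to 1994 − 1376 = 618 CE.

618 CE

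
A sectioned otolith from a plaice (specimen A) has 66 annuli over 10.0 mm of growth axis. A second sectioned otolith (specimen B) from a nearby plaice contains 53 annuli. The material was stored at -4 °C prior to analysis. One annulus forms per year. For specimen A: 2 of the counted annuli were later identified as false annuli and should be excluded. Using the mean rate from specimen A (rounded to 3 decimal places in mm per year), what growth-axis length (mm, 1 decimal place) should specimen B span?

8.3 mm

Specimen A: correcting the raw count gives 66 − 2 = 64 true annuli.
A: Extension rate ≈ 10.0 / 64 = 0.156 mm/yr.
B's length ≈ 0.156 × 53 = 8.3 mm.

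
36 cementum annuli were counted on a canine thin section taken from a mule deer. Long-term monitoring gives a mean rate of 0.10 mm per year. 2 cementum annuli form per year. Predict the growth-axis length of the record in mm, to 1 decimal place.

With 2 cementum annuli per year, 36 / 2 = 18 years.
18 years at 0.10 mm/year gives 0.10 × 18 = 1.8 mm.

1.8 mm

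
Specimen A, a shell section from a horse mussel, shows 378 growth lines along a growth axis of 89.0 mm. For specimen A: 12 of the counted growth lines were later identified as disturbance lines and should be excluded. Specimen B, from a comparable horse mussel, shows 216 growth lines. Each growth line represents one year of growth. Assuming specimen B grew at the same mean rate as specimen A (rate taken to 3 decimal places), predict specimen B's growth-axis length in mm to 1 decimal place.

52.5 mm

Specimen A: correcting the raw count gives 378 − 12 = 366 true growth lines.
A: Extension rate ≈ 89.0 / 366 = 0.243 mm/yr.
For B, 0.243 mm/year × 216 years = 52.5 mm.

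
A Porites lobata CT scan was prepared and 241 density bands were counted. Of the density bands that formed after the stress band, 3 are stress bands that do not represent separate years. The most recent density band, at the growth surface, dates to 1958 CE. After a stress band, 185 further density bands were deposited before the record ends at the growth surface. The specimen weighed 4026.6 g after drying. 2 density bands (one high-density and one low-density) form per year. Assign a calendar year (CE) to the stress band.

There are 185 density bands younger than the stress band.
185 − 3 false = 182 true density bands after the stress band.
Dividing by 2 density bands per year: 182 / 2 = 91 years.
Counting back 91 years from 1958 CE places the stress band in 1958 − 91 = 1867 CE.

1867 CE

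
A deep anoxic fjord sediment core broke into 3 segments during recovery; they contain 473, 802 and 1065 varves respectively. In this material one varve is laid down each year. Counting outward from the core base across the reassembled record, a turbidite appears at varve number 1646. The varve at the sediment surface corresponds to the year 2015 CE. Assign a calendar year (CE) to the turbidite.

Total varves = 473 + 802 + 1065 = 2340.
Between varve 1646 and the sediment surface there are 2340 − 1646 = 694 varves.
2015 − 694 = 1321 CE.

1321 CE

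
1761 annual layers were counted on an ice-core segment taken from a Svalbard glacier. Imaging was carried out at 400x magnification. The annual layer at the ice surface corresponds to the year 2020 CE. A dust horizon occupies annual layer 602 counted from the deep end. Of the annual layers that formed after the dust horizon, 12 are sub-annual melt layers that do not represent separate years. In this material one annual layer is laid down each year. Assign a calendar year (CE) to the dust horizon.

873 CE

The dust horizon sits at annual layer 602 from the deep end, so 1761 − 602 = 1159 annual layers formed after it.
Excluding 12 false annual layers: 1159 − 12 = 1147.
2020 − 1147 = 873 CE.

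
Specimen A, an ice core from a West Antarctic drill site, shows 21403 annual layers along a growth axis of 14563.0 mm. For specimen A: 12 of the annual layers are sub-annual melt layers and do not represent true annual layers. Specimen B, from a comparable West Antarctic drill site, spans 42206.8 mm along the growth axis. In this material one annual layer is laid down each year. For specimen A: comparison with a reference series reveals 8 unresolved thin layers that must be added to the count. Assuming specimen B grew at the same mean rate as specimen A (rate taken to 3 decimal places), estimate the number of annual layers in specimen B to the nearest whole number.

Specimen A: adjusted count: 21403 − 12 + 8 = 21399 annual layers.
A: 14563.0 mm over 21399 years gives 14563.0 / 21399 ≈ 0.681 mm/year.
For B, 42206.8 / 0.681 = 61977.68 years ≈ 61978 annual layers.

61978 annual layers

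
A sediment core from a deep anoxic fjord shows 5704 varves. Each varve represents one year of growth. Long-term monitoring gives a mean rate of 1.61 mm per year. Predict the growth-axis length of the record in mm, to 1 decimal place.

9183.4 mm

5704 years of growth are recorded.
5704 years at 1.61 mm/year gives 1.61 × 5704 = 9183.4 mm.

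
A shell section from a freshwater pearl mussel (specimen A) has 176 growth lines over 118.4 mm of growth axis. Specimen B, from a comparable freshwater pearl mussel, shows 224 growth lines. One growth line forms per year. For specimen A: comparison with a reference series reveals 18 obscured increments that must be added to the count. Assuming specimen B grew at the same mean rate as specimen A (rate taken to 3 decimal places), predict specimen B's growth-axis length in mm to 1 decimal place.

Specimen A: adjusted count: 176 + 18 = 194 growth lines.
A: Mean rate = 118.4 mm / 194 years ≈ 0.610 mm per year.
B's length ≈ 0.610 × 224 = 136.6 mm.

136.6 mm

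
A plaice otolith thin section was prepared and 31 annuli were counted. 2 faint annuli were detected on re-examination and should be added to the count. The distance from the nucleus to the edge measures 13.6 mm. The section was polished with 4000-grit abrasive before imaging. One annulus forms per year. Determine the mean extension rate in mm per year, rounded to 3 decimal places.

0.412 mm per year

After corrections the count is 31 + 2 = 33 annuli.
13.6 mm over 33 years gives 13.6 / 33 ≈ 0.412 mm per year.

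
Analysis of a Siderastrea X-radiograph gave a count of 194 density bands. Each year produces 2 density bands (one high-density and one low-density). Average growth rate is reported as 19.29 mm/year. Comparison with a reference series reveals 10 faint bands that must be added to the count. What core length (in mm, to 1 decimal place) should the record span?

True density band count = 194 + 10 = 204.
With 2 density bands per year, 204 / 2 = 102 years.
Length ≈ 19.29 × 102 = 1967.6 mm.

1967.6 mm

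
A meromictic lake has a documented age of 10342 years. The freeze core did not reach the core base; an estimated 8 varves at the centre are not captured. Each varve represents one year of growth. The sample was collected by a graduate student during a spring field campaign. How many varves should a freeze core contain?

One varve per year gives 10342 varves over 10342 years.
10342 − 8 missed = 10334 varves expected in the prepared section.

10334 varves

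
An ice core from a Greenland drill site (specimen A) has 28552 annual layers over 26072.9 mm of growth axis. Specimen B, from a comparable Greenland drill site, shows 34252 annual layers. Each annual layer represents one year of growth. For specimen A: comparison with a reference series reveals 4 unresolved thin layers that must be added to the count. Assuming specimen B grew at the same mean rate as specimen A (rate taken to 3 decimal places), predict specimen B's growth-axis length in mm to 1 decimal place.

31272.1 mm

Specimen A: adjusted count: 28552 + 4 = 28556 annual layers.
A: Mean rate = 26072.9 mm / 28556 years ≈ 0.913 mm/year.
B's length ≈ 0.913 × 34252 = 31272.1 mm.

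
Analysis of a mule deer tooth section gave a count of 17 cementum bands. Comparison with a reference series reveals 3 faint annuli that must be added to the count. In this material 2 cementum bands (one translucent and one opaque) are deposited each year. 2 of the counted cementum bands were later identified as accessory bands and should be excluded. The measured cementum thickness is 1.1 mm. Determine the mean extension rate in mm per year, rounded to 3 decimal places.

0.122 mm per year

After corrections the count is 17 − 2 + 3 = 18 cementum bands.
18 cementum bands at 2 per year is 18 / 2 = 9 years.
Mean rate = 1.1 mm / 9 years ≈ 0.122 mm per year.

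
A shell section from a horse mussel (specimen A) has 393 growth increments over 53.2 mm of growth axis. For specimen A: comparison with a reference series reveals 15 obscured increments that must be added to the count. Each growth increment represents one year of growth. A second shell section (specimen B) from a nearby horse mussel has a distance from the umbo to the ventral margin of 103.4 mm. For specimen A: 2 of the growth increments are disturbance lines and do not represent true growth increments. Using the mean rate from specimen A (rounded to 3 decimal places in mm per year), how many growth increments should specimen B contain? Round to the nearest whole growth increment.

Specimen A: true growth increment count = 393 − 2 + 15 = 406.
A: Mean rate = 53.2 mm / 406 years ≈ 0.131 mm/yr.
Specimen B: 103.4 mm / 0.131 mm per year = 789.31 years ≈ 789 growth increments.

789 growth increments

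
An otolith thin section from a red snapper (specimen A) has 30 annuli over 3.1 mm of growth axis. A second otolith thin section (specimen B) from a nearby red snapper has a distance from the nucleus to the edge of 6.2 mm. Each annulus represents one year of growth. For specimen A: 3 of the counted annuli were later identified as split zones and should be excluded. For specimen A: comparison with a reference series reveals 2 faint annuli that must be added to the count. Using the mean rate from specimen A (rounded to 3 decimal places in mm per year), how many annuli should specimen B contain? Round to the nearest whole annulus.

Specimen A: true annulus count = 30 − 3 + 2 = 29.
A: Mean rate = 3.1 mm / 29 years ≈ 0.107 mm/yr.
For B, 6.2 / 0.107 = 57.94 years ≈ 58 annuli.

58 annuli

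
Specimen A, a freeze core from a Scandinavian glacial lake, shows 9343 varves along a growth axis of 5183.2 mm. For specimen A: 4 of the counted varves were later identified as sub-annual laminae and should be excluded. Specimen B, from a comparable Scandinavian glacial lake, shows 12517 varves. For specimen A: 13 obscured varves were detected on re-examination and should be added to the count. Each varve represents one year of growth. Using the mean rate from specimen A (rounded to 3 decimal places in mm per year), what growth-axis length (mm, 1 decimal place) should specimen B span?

6934.4 mm

Specimen A: after corrections the count is 9343 − 4 + 13 = 9352 varves.
A: Mean rate = 5183.2 mm / 9352 years ≈ 0.554 mm/yr.
B's length ≈ 0.554 × 12517 = 6934.4 mm.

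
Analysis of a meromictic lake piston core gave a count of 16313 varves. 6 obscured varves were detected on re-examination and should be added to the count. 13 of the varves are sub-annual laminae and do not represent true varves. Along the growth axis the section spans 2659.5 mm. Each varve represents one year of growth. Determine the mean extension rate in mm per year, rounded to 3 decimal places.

0.163 mm per year

True varve count = 16313 − 13 + 6 = 16306.
2659.5 mm over 16306 years gives 2659.5 / 16306 ≈ 0.163 mm per year.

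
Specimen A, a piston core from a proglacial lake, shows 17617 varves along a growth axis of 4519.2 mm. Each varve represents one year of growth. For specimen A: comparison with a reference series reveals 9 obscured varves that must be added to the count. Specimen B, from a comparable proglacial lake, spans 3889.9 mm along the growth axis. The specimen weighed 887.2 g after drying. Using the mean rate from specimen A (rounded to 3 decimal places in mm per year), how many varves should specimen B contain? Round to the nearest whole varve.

15195 varves

Specimen A: after corrections the count is 17617 + 9 = 17626 varves.
A: 4519.2 mm over 17626 years gives 4519.2 / 17626 ≈ 0.256 mm/yr.
Specimen B: 3889.9 mm / 0.256 mm per year = 15194.92 years ≈ 15195 varves.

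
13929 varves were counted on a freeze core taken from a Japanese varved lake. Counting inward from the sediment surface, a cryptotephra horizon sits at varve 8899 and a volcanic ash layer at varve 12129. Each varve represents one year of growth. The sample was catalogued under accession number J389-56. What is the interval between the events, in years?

Separation: 12129 − 8899 = 3230 varves.
At one varve per year, 3230 years elapsed between them.

3230 years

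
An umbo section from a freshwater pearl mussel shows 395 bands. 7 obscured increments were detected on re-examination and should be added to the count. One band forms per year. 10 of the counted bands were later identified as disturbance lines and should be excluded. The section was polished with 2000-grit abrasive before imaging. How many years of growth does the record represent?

392 years

True band count = 395 − 10 + 7 = 392.
With a one-to-one band periodicity this is 392 years.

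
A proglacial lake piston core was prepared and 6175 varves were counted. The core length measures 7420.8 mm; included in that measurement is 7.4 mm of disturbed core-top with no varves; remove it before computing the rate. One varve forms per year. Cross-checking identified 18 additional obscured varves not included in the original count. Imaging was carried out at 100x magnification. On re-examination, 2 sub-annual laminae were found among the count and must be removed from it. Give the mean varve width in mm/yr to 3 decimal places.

1.197 mm/yr

Adjusted count: 6175 − 2 + 18 = 6191 varves.
Net length = 7420.8 − 7.4 = 7413.4 mm.
Extension rate ≈ 7413.4 / 6191 = 1.197 mm/yr.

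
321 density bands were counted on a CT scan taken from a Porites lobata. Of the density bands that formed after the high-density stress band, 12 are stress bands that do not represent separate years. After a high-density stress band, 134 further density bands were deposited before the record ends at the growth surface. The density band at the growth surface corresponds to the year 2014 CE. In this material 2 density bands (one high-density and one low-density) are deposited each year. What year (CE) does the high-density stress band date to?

1953 CE

134 density bands post-date the high-density stress band.
Excluding 12 false density bands: 134 − 12 = 122.
122 density bands at 2 per year is 122 / 2 = 61 years.
The density band at the growth surface is 2014 CE, so the high-density stress band dates to 2014 − 61 = 1953 CE.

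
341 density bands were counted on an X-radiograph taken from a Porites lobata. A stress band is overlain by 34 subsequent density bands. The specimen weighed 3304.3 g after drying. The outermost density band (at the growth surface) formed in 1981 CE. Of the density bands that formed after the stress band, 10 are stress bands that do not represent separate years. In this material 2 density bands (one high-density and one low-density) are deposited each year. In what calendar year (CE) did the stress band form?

There are 34 density bands younger than the stress band.
Excluding 10 false density bands: 34 − 10 = 24.
With 2 density bands per year, 24 / 2 = 12 years.
The density band at the growth surface is 1981 CE, so the stress band dates to 1981 − 12 = 1969 CE.

1969 CE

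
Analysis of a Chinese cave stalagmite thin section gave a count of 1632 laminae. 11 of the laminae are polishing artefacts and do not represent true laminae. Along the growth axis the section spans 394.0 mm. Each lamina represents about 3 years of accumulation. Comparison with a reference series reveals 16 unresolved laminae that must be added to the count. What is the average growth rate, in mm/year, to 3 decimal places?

0.080 mm/year

After corrections the count is 1632 − 11 + 16 = 1637 laminae.
1637 laminae at 3 years each span 1637 × 3 = 4911 years.
Extension rate ≈ 394.0 / 4911 = 0.080 mm/year.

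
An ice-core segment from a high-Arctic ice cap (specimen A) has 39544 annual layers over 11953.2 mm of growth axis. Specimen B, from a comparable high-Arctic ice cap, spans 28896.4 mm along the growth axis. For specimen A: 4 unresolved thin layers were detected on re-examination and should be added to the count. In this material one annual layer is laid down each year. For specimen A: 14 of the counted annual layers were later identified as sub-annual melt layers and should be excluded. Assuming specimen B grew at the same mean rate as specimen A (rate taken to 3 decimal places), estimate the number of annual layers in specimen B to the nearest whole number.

Specimen A: correcting the raw count gives 39544 − 14 + 4 = 39534 true annual layers.
A: Extension rate ≈ 11953.2 / 39534 = 0.302 mm per year.
B spans 28896.4 / 0.302 = 95683.44 years ≈ 95683 annual layers.

95683 annual layers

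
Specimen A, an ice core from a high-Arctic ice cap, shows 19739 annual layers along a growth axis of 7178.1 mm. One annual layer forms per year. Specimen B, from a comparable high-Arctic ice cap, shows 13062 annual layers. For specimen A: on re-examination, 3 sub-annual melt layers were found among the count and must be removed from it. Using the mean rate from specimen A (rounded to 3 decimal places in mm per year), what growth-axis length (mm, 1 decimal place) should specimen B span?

Specimen A: after corrections the count is 19739 − 3 = 19736 annual layers.
A: Extension rate ≈ 7178.1 / 19736 = 0.364 mm/year.
B's length ≈ 0.364 × 13062 = 4754.6 mm.

4754.6 mm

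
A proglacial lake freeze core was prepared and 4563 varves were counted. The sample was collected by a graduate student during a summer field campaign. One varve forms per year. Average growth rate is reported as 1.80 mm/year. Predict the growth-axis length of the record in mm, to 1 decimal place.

8213.4 mm

The record spans 4563 years at 1.80 mm per year.
Length ≈ 1.80 × 4563 = 8213.4 mm.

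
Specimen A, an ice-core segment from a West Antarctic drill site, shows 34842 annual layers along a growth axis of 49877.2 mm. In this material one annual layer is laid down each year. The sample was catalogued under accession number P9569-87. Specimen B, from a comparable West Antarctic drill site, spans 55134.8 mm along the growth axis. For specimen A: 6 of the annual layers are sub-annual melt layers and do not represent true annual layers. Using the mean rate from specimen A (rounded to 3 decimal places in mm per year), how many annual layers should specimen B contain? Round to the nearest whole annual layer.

38502 annual layers

Specimen A: adjusted count: 34842 − 6 = 34836 annual layers.
A: 49877.2 mm over 34836 years gives 49877.2 / 34836 ≈ 1.432 mm per year.
For B, 55134.8 / 1.432 = 38501.96 years ≈ 38502 annual layers.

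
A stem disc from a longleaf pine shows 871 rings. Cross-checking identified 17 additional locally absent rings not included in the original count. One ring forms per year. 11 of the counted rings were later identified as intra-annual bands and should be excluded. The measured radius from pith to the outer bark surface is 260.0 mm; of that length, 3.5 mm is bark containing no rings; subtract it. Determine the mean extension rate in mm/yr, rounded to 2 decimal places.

0.29 mm/yr

True ring count = 871 − 11 + 17 = 877.
The growth record spans 260.0 − 3.5 = 256.5 mm.
Mean rate = 256.5 mm / 877 years ≈ 0.29 mm/yr.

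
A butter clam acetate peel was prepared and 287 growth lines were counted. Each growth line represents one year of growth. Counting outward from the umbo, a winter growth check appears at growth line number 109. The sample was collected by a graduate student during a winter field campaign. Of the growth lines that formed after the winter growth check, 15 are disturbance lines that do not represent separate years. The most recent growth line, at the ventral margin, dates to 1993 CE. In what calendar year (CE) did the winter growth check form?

1830 CE

287 − 109 = 178 growth lines lie beyond the winter growth check toward the ventral margin.
Excluding 15 false growth lines: 178 − 15 = 163.
1993 − 163 = 1830 CE.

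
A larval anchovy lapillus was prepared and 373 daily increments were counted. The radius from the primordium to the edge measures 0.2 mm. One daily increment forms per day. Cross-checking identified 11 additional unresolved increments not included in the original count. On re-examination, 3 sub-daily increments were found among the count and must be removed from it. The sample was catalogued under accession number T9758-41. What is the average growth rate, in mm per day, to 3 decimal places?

Adjusted count: 373 − 3 + 11 = 381 daily increments.
Mean rate = 0.2 mm / 381 days ≈ 0.001 mm per day.

0.001 mm per day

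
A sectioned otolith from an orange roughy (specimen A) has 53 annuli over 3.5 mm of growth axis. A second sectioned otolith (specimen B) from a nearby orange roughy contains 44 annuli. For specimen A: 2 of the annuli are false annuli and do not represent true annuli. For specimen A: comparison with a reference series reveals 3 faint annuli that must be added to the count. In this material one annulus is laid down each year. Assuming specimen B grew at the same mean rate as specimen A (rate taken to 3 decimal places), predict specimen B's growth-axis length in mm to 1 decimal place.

Specimen A: true annulus count = 53 − 2 + 3 = 54.
A: Mean rate = 3.5 mm / 54 years ≈ 0.065 mm per year.
For B, 0.065 mm/year × 44 years = 2.9 mm.

2.9 mm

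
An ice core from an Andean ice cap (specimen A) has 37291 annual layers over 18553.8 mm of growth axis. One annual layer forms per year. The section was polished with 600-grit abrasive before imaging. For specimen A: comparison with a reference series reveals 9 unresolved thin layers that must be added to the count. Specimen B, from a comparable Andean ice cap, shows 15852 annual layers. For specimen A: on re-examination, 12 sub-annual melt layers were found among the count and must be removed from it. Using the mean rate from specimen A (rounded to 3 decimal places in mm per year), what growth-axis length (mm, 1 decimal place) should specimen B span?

7894.3 mm

Specimen A: correcting the raw count gives 37291 − 12 + 9 = 37288 true annual layers.
A: Mean rate = 18553.8 mm / 37288 years ≈ 0.498 mm/yr.
For B, 0.498 mm/year × 15852 years = 7894.3 mm.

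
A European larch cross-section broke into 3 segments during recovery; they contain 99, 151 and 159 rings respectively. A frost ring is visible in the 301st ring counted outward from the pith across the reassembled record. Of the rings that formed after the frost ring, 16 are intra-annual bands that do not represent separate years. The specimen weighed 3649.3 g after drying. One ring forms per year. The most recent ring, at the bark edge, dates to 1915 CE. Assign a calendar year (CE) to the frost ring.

Total rings = 99 + 151 + 159 = 409.
Between ring 301 and the bark edge there are 409 − 301 = 108 rings.
108 − 16 false = 92 true rings after the frost ring.
Counting back 92 years from 1915 CE places the frost ring in 1915 − 92 = 1823 CE.

1823 CE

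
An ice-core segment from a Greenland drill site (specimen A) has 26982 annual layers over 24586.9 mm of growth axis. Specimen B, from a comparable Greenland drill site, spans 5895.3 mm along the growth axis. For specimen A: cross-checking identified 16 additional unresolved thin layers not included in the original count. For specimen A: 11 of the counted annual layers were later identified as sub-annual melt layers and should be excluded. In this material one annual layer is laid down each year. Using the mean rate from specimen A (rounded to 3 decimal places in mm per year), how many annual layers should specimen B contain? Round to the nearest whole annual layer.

Specimen A: true annual layer count = 26982 − 11 + 16 = 26987.
A: Extension rate ≈ 24586.9 / 26987 = 0.911 mm per year.
Specimen B: 5895.3 mm / 0.911 mm per year = 6471.24 years ≈ 6471 annual layers.

6471 annual layers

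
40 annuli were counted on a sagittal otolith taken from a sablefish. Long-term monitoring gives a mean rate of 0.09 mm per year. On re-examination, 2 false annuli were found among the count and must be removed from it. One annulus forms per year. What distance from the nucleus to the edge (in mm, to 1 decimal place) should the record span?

3.4 mm

After corrections the count is 40 − 2 = 38 annuli.
38 years at 0.09 mm/year gives 0.09 × 38 = 3.4 mm.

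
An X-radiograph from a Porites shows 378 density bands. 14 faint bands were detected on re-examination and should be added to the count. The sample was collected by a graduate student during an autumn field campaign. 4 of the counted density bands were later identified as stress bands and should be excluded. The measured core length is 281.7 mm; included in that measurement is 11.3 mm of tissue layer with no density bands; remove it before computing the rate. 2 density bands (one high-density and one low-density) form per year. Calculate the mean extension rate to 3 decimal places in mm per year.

After corrections the count is 378 − 4 + 14 = 388 density bands.
With 2 density bands per year, 388 / 2 = 194 years.
Net length = 281.7 − 11.3 = 270.4 mm.
Mean rate = 270.4 mm / 194 years ≈ 1.394 mm per year.

1.394 mm per year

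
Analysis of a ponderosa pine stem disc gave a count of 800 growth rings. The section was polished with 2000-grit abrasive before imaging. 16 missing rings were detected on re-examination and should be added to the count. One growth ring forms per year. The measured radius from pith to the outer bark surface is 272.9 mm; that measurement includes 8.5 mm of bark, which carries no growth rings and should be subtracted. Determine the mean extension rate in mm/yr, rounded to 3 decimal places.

Adjusted count: 800 + 16 = 816 growth rings.
Net length = 272.9 − 8.5 = 264.4 mm.
264.4 mm over 816 years gives 264.4 / 816 ≈ 0.324 mm/yr.

0.324 mm/yr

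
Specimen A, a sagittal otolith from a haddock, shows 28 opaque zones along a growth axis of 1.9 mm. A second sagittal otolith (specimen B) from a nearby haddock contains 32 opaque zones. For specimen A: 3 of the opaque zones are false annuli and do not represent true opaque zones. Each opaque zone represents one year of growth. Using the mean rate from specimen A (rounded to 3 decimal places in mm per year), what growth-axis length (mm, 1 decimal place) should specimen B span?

Specimen A: adjusted count: 28 − 3 = 25 opaque zones.
A: Mean rate = 1.9 mm / 25 years ≈ 0.076 mm per year.
B's length ≈ 0.076 × 32 = 2.4 mm.

2.4 mm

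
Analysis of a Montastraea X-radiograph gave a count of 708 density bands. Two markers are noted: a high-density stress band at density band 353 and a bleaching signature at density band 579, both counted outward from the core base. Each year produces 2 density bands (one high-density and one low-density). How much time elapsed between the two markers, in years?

579 − 353 = 226 density bands lie between the two events.
With 2 density bands per year, 226 / 2 = 113 years.

113 yr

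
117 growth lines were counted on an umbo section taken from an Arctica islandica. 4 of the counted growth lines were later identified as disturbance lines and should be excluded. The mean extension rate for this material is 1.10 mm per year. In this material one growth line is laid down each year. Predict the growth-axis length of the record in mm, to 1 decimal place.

124.3 mm

After corrections the count is 117 − 4 = 113 growth lines.
Predicted length = 1.10 mm/year × 113 years = 124.3 mm.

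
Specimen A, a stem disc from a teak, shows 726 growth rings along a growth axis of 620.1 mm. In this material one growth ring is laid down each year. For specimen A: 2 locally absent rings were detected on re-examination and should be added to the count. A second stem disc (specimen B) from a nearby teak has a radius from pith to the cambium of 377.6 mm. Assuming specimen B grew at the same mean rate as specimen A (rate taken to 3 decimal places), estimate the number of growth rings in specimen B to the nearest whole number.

Specimen A: after corrections the count is 726 + 2 = 728 growth rings.
A: 620.1 mm over 728 years gives 620.1 / 728 ≈ 0.852 mm/yr.
For B, 377.6 / 0.852 = 443.19 years ≈ 443 growth rings.

443 growth rings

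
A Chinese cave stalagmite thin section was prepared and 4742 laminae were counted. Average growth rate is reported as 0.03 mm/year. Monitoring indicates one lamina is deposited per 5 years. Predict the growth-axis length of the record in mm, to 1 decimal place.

At 5 years per lamina, 4742 × 5 = 23710 years.
Predicted length = 0.03 mm/year × 23710 years = 711.3 mm.

711.3 mm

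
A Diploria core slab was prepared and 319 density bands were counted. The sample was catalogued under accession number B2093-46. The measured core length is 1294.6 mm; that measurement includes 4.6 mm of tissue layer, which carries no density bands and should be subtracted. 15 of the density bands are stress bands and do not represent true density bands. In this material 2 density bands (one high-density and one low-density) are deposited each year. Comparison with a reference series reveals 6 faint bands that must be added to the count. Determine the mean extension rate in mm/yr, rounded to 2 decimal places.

8.32 mm/yr

Correcting the raw count gives 319 − 15 + 6 = 310 true density bands.
Dividing by 2 density bands per year: 310 / 2 = 155 years.
The growth record spans 1294.6 − 4.6 = 1290.0 mm.
Mean rate = 1290.0 mm / 155 years ≈ 8.32 mm/yr.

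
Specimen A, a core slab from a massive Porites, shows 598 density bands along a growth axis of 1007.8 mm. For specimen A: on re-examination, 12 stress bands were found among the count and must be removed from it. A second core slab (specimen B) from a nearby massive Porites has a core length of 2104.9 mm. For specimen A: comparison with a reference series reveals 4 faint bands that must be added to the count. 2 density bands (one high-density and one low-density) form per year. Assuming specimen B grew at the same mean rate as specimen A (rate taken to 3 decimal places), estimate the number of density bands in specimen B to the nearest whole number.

1232 density bands

Specimen A: after corrections the count is 598 − 12 + 4 = 590 density bands.
Specimen A: dividing by 2 density bands per year: 590 / 2 = 295 years.
A: 1007.8 mm over 295 years gives 1007.8 / 295 ≈ 3.416 mm per year.
Specimen B: 2104.9 mm / 3.416 mm per year = 616.19 years; at 2 density bands per year that is 616.19 × 2 ≈ 1232 density bands.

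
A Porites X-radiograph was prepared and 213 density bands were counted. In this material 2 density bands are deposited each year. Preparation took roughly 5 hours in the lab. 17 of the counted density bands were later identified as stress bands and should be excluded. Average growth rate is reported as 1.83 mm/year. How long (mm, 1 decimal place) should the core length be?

Correcting the raw count gives 213 − 17 = 196 true density bands.
Dividing by 2 density bands per year: 196 / 2 = 98 years.
Length ≈ 1.83 × 98 = 179.3 mm.

179.3 mm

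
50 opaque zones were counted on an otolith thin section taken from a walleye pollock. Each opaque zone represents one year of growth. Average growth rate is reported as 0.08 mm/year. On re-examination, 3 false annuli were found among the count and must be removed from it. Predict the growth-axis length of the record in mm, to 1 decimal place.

Correcting the raw count gives 50 − 3 = 47 true opaque zones.
47 years at 0.08 mm/year gives 0.08 × 47 = 3.8 mm.

3.8 mm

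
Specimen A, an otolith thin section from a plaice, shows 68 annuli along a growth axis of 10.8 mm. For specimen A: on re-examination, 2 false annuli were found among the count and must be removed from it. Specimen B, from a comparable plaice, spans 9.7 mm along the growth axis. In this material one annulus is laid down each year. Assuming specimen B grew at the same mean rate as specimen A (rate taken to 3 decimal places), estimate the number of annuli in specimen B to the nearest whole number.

Specimen A: after corrections the count is 68 − 2 = 66 annuli.
A: Extension rate ≈ 10.8 / 66 = 0.164 mm/year.
Specimen B: 9.7 mm / 0.164 mm per year = 59.15 years ≈ 59 annuli.

59 annuli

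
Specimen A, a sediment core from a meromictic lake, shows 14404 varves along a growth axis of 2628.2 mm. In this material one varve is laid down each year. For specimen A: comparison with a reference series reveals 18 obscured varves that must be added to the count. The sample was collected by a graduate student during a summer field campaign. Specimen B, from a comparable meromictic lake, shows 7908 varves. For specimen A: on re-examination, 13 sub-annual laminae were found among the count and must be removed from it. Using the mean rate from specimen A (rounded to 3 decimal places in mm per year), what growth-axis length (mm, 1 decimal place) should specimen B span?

1439.3 mm

Specimen A: adjusted count: 14404 − 13 + 18 = 14409 varves.
A: Mean rate = 2628.2 mm / 14409 years ≈ 0.182 mm/yr.
Length of B = 0.182 × 7908 = 1439.3 mm.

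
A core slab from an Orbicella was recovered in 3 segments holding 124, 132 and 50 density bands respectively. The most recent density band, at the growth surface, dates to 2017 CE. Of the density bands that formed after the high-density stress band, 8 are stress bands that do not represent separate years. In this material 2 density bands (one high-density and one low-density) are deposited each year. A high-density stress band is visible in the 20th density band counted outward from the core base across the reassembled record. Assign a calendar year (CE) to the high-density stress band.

Total density bands = 124 + 132 + 50 = 306.
306 − 20 = 286 density bands lie beyond the high-density stress band toward the growth surface.
Removing the 8 false density bands leaves 286 − 8 = 278 true density bands beyond the high-density stress band.
Dividing by 2 density bands per year: 278 / 2 = 139 years.
The density band at the growth surface is 2017 CE, so the high-density stress band dates to 2017 − 139 = 1878 CE.

1878 CE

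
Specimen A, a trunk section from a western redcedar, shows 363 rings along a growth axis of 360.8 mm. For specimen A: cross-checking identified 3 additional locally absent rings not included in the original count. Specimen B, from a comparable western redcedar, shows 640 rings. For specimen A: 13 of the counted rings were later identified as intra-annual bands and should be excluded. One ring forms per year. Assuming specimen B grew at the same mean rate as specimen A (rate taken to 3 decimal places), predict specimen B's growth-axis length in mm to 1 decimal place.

Specimen A: correcting the raw count gives 363 − 13 + 3 = 353 true rings.
A: Extension rate ≈ 360.8 / 353 = 1.022 mm/yr.
Length of B = 1.022 × 640 = 654.1 mm.

654.1 mm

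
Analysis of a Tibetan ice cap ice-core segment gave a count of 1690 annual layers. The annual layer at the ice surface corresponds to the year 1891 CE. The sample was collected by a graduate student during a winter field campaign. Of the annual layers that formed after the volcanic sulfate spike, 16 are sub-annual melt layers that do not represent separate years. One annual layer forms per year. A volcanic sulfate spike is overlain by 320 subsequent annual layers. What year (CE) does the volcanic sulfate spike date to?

320 annual layers post-date the volcanic sulfate spike.
320 − 16 false = 304 true annual layers after the volcanic sulfate spike.
The annual layer at the ice surface is 1891 CE, so the volcanic sulfate spike dates to 1891 − 304 = 1587 CE.

1587 CE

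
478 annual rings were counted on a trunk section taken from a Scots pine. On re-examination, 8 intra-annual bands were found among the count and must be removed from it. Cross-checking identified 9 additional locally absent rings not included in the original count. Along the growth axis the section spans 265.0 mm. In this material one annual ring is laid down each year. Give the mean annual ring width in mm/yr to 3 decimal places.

0.553 mm/yr

Correcting the raw count gives 478 − 8 + 9 = 479 true annual rings.
Extension rate ≈ 265.0 / 479 = 0.553 mm/yr.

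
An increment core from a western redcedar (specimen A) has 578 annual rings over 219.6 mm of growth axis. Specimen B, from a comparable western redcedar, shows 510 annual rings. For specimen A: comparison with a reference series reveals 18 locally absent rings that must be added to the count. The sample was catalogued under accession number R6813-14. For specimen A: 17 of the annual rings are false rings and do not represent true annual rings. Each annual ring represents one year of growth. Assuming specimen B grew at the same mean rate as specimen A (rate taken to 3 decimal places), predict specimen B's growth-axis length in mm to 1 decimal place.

Specimen A: correcting the raw count gives 578 − 17 + 18 = 579 true annual rings.
A: Extension rate ≈ 219.6 / 579 = 0.379 mm/yr.
Length of B = 0.379 × 510 = 193.3 mm.

193.3 mm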